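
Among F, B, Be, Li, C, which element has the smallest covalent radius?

F

Li is in period 2, group 1; Be is in period 2, group 2; B is in period 2, group 13; C is in period 2, group 14; F is in period 2, group 17.
Moving right in a period, electrons are added to the same shell under a stronger nuclear pull, so atoms get smaller; moving down, a new shell is opened and atoms get larger.
All lie in period 2, so atomic radius increases right to left.
The smallest covalent radius among these belongs to F.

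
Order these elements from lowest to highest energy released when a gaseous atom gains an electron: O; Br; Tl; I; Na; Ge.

Tl < Na < Ge < O < I < Br

O is in period 2, group 16; Na is in period 3, group 1; Ge is in period 4, group 14; Br is in period 4, group 17; I is in period 5, group 17; Tl is in period 6, group 13.
Adding an electron releases more energy for atoms nearer the top right (short of the noble gases).
Here both period and group differ, so the two effects have to be weighed against each other.
Na > Tl: the two effects oppose for this pair; the down-group effect wins (53 vs 19 kJ/mol).
Ge > Na: period and group pull opposite ways; the across-period shift dominates (119 vs 53 kJ/mol).
O > Ge: relative to Ge, both the across-period and down-group shifts push O's electron affinity up.
I > O: the two effects oppose for this pair; the across-period effect wins (295 vs 141 kJ/mol).
Br > I: Br sits above I in group 17, so the down-group effect alone puts Br higher.
For reference (kJ/mol): O 141, Na 53, Ge 119, Br 325, I 295, Tl 19.
So from lowest to highest: Tl < Na < Ge < O < I < Br.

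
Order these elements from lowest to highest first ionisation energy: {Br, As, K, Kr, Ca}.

IE₁ increases left→right with effective nuclear charge and decreases top→bottom as the valence shell moves farther out.
All lie in period 4, so first ionization energy increases left to right.
So from lowest to highest: K < Ca < As < Br < Kr.

K < Ca < As < Br < Kr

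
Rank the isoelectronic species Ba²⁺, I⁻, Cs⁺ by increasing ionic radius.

All of these have 54 electrons, so size is governed by nuclear charge alone: the more protons, the stronger the pull on the same electron cloud, and the smaller the ion.
Nuclear charges: Ba²⁺ (Z=56), Cs⁺ (Z=55), I⁻ (Z=53).
Smallest to largest: Ba²⁺ < Cs⁺ < I⁻.

Ba²⁺ < Cs⁺ < I⁻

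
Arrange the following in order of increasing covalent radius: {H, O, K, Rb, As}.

H, O, As, K, Rb

H is in period 1, group 1; O is in period 2, group 16; K is in period 4, group 1; As is in period 4, group 15; Rb is in period 5, group 1.
Across a period the added protons contract the valence shell; down a group each new principal shell makes the atom larger.
These span different periods and groups, so the two trends combine.
O > H: the two effects oppose for this pair; the down-group effect wins (63 vs 32 pm).
As > O: both effects reinforce here, so As is clearly the larger of the two.
K > As: K lies to the left of As in period 4, so the across-period effect alone puts K larger.
Rb > K: they share group 1; the group trend gives Rb the larger value.
For reference (pm): H 32, O 63, K 196, As 121, Rb 210.
So from smallest to largest: H < O < As < K < Rb.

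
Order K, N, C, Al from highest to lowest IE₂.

K > N > C > Al

Consider each +1 ion: K⁺ is the bare [Ar] core; N⁺ still has 4 valence electrons; C⁺ still has 3 valence electrons; Al⁺ still has 2 valence electrons.
Breaking into a closed-shell core is much more expensive than removing a leftover valence electron — K has the largest IE_2 here.
Valence configurations: N⁺ [He]2s²2p², C⁺ [He]2s²2p¹, Al⁺ [Ne]3s².
Approximate IE_2 values (kJ/mol): K 3052, N 2856, C 2353, Al 1817.
Putting it together, IE_2: Al < C < N < K.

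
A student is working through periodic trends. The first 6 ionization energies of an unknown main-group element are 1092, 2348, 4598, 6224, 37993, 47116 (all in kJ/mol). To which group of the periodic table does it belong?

Group 14

Look for the largest jump between consecutive ionization energies: IE5/IE4 ≈ 6.1, far larger than any earlier ratio.
That jump marks the point where a core electron is being removed. So the atom has 4 valence electrons.
A main-group element with 4 valence electrons is in group 14.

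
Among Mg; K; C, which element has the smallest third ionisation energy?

K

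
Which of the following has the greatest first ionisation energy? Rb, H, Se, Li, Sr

H

H is in period 1, group 1; Li is in period 2, group 1; Se is in period 4, group 16; Rb is in period 5, group 1; Sr is in period 5, group 2.
Removing the outermost electron gets harder across a period and easier down a group.
These span different periods and groups, so the two trends combine.
Li > Rb: Li sits above Rb in group 1, so the down-group effect alone puts Li higher.
Sr > Li: the two effects oppose for this pair; the across-period effect wins (550 vs 520 kJ/mol).
Se > Sr: both effects reinforce here, so Se is clearly the higher of the two.
H > Se: the two effects oppose for this pair; the down-group effect wins (1312 vs 941 kJ/mol).
Tabulated first ionization energy (kJ/mol): H 1312, Li 520, Se 941, Rb 403, Sr 550.
The greatest first ionisation energy among these belongs to H.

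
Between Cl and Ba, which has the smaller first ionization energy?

Cl is in period 3, group 17; Ba is in period 6, group 2.
IE₁ increases left→right with effective nuclear charge and decreases top→bottom as the valence shell moves farther out.
These span different periods and groups, so the two trends combine.
Cl > Ba: both effects reinforce here, so Cl is clearly the higher of the two.
Tabulated first ionization energy (kJ/mol): Cl 1251, Ba 503.
So Ba has the smaller first ionization energy (Ba < Cl).

Ba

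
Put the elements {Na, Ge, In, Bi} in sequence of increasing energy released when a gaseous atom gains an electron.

In < Na < Bi < Ge

Na is in period 3, group 1; Ge is in period 4, group 14; In is in period 5, group 13; Bi is in period 6, group 15.
Adding an electron releases more energy for atoms nearer the top right (short of the noble gases).
Neither a single period nor a single group — weigh both effects.
Na > In: period and group pull opposite ways; the down-group shift dominates (53 vs 29 kJ/mol).
Bi > Na: period and group pull opposite ways; the across-period shift dominates (91 vs 53 kJ/mol).
Ge > Bi: the two effects oppose for this pair; the down-group effect wins (119 vs 91 kJ/mol).
Approximate values (kJ/mol): Na 53, Ge 119, In 29, Bi 91.
So from lowest to highest: In < Na < Bi < Ge.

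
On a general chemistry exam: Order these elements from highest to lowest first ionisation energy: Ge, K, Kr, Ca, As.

Kr, As, Ge, Ca, K

K is in period 4, group 1; Ca is in period 4, group 2; Ge is in period 4, group 14; As is in period 4, group 15; Kr is in period 4, group 18.
Across a period the outer electron is held more tightly (higher IE₁); down a group it sits in a higher shell, more shielded, and comes off more easily.
All lie in period 4, so first ionization energy increases left to right.
So from highest to lowest: Kr > As > Ge > Ca > K.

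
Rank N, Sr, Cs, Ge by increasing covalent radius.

N < Ge < Sr < Cs

N is in period 2, group 15; Ge is in period 4, group 14; Sr is in period 5, group 2; Cs is in period 6, group 1.
Atomic radius shrinks across a period as nuclear charge pulls the same shell inward, and grows down a group as new shells are added.
Neither a single period nor a single group — weigh both effects.
Ge > N: both effects reinforce here, so Ge is clearly the larger of the two.
Sr > Ge: both effects reinforce here, so Sr is clearly the larger of the two.
Cs > Sr: relative to Sr, both the across-period and down-group shifts push Cs's atomic radius up.
For reference (pm): N 71, Ge 121, Sr 185, Cs 232.
So from smallest to largest: N < Ge < Sr < Cs.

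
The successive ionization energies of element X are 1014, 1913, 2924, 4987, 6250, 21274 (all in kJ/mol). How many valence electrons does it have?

5

Look for the largest jump between consecutive ionization energies: IE6/IE5 ≈ 3.4, far larger than any earlier ratio.
That jump marks the point where a core electron is being removed. So the atom has 5 valence electrons.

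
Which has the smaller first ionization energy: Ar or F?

F is in period 2, group 17; Ar is in period 3, group 18.
IE₁ increases left→right with effective nuclear charge and decreases top→bottom as the valence shell moves farther out.
A diagonal step moves right (one effect) and down (the opposite effect) at once.
F > Ar: the two effects oppose for this pair; the down-group effect wins (1681 vs 1521 kJ/mol).
Tabulated first ionization energy (kJ/mol): F 1681, Ar 1521.
So Ar has the smaller first ionization energy (Ar < F).

Ar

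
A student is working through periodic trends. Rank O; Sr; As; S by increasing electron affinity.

O is in period 2, group 16; S is in period 3, group 16; As is in period 4, group 15; Sr is in period 5, group 2.
EA tends to increase across a period and decrease down a group, though the pattern is less regular than for IE or radius.
These span different periods and groups, so the two trends combine.
As > Sr: relative to Sr, both the across-period and down-group shifts push As's electron affinity up.
O > As: relative to As, both the across-period and down-group shifts push O's electron affinity up.
S > O: this pair runs against the simple trend — see the exception note.
Note the exception: S has a higher electron affinity than O, contrary to the simple trend — the compact 2p subshell of O repels the added electron more than S's larger 3p does.
Tabulated electron affinity (kJ/mol): O 141, S 200, As 78, Sr 5.
So from lowest to highest: Sr < As < O < S.

Sr < As < O < S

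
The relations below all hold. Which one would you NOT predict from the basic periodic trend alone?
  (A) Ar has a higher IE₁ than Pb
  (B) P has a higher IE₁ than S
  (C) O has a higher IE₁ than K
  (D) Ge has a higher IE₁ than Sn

(B)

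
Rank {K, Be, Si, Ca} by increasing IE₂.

The second ionization energy removes an electron from the +1 ion. For each element: K⁺ is the bare [Ar] core; Be⁺ still has 1 valence electron; Si⁺ still has 3 valence electrons; Ca⁺ still has 1 valence electron.
Pulling an electron out of a noble-gas core costs far more than removing a remaining valence electron, so K sits at the high end of IE_2.
Valence configurations: Be⁺ [He]2s¹, Si⁺ [Ne]3s²3p¹, Ca⁺ [Ar]4s¹.
Approximate IE_2 values (kJ/mol): K 3052, Be 1757, Si 1577, Ca 1145.
Hence IE_2: Ca < Si < Be < K.

Ca, Si, Be, K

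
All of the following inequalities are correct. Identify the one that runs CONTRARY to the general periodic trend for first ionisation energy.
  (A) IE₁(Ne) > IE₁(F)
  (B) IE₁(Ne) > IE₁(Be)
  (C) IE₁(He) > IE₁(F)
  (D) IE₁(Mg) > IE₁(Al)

The general trend: first ionisation energy increases across a period and decreases down a group.
(A) Ne (period 2, group 18) vs F (period 2, group 17): the stated order agrees with the simple trend.
(B) Ne (period 2, group 18) vs Be (period 2, group 2): the stated order agrees with the simple trend.
(C) He (period 1, group 18) vs F (period 2, group 17): the stated order agrees with the simple trend.
(D) Mg (period 3, group 2) vs Al (period 3, group 13): the stated order contradicts the simple trend.
The exception is (D): Al's single 3p electron is easier to remove than one from Mg's filled 3s².

(D)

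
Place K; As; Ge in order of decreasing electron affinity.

K is in period 4, group 1; Ge is in period 4, group 14; As is in period 4, group 15.
Atoms with high Z_eff and room in the valence shell (especially the halogens) have the most exothermic electron affinities.
All lie in period 4; the across-period trend (electron affinity increases left to right) applies, with the exception below.
Note the exception: Ge has a higher electron affinity than As, contrary to the simple trend — adding an electron to As's half-filled 4p³ is unfavourable, so Ge (4p²) has the more exothermic EA.
For reference (kJ/mol): K 48, Ge 119, As 78.
So from highest to lowest: Ge > As > K.

Ge > As > K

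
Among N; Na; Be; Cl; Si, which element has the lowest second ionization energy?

Si

Consider each +1 ion: N⁺ still has 4 valence electrons; Na⁺ is the bare [Ne] core; Be⁺ still has 1 valence electron; Cl⁺ still has 6 valence electrons; Si⁺ still has 3 valence electrons.
Pulling an electron out of a noble-gas core costs far more than removing a remaining valence electron, so Na sits at the high end of IE_2.
Valence configurations: N⁺ [He]2s²2p², Be⁺ [He]2s¹, Cl⁺ [Ne]3s²3p⁴, Si⁺ [Ne]3s²3p¹.
The numbers (kJ/mol): N 2856, Na 4562, Be 1757, Cl 2298, Si 1577.
Putting it together, IE_2: Si < Be < Cl < N < Na.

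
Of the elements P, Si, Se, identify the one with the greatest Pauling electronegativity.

Si is in period 3, group 14; P is in period 3, group 15; Se is in period 4, group 16.
Electronegativity increases across a period and decreases down a group, tracking effective nuclear charge and atomic size.
These span different periods and groups, so the two trends combine.
P > Si: P lies to the right of Si in period 3, so the across-period effect alone puts P higher.
Se > P: period and group pull opposite ways; the across-period shift dominates (2.55 vs 2.19).
For reference (Pauling): Si 1.90, P 2.19, Se 2.55.
The greatest Pauling electronegativity among these belongs to Se.

Se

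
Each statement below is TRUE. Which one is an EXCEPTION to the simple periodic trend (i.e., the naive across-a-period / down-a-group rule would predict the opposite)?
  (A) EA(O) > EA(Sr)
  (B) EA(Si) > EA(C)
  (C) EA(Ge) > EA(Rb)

The general trend: electron affinity increases across a period and decreases down a group.
(A) O (period 2, group 16) vs Sr (period 5, group 2): the stated order agrees with the simple trend.
(B) Si (period 3, group 14) vs C (period 2, group 14): the stated order contradicts the simple trend.
(C) Ge (period 4, group 14) vs Rb (period 5, group 1): the stated order agrees with the simple trend.
The exception is (B): Si's larger, more diffuse 3p orbitals accept an added electron slightly more readily than C's compact 2p.

(B)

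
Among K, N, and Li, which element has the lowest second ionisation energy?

N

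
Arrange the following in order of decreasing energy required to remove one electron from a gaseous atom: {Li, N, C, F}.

Li is in period 2, group 1; C is in period 2, group 14; N is in period 2, group 15; F is in period 2, group 17.
Across a period the outer electron is held more tightly (higher IE₁); down a group it sits in a higher shell, more shielded, and comes off more easily.
All lie in period 2, so first ionization energy increases left to right.
So from highest to lowest: F > N > C > Li.

F > N > C > Li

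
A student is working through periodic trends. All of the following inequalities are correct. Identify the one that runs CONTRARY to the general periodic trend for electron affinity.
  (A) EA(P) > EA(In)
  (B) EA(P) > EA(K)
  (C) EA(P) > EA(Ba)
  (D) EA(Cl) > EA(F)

(D)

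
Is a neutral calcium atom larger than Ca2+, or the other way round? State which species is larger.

Forming Ca2+ removes 2 electrons from Ca. Fewer electrons for the same nuclear charge means less shielding and a higher Z_eff on the remaining electrons, and for main-group metals the entire outer shell is lost.
A cation is smaller than its parent atom: Ca2+ < Ca.

Ca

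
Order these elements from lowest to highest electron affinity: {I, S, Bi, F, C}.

Bi < C < S < I < F

C is in period 2, group 14; F is in period 2, group 17; S is in period 3, group 16; I is in period 5, group 17; Bi is in period 6, group 15.
EA tends to increase across a period and decrease down a group, though the pattern is less regular than for IE or radius.
These span different periods and groups, so the two trends combine.
C > Bi: the two effects oppose for this pair; the down-group effect wins (122 vs 91 kJ/mol).
S > C: period and group pull opposite ways; the across-period shift dominates (200 vs 122 kJ/mol).
I > S: period and group pull opposite ways; the across-period shift dominates (295 vs 200 kJ/mol).
F > I: they share group 17; the group trend gives F the larger value.
Tabulated electron affinity (kJ/mol): C 122, F 328, S 200, I 295, Bi 91.
So from lowest to highest: Bi < C < S < I < F.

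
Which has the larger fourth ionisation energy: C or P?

After 3 electrons have been removed, what remains? C³⁺ still has 1 valence electron; P³⁺ still has 2 valence electrons.
All are still removing valence electrons, so compare the +3 ions as you would atoms: IE_4 generally rises across a period (higher Z_eff) and falls down a group (larger shell), subject to the usual subshell exceptions.
Valence configurations: C³⁺ [He]2s¹, P³⁺ [Ne]3s².
The numbers (kJ/mol): C 6223, P 4964.
Hence IE_4: P < C.

C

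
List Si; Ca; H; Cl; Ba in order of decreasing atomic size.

Ba > Ca > Si > Cl > H

Atomic radius shrinks across a period as nuclear charge pulls the same shell inward, and grows down a group as new shells are added.
These span different periods and groups, so the two trends combine.
Cl > H: period and group pull opposite ways; the down-group shift dominates (99 vs 32 pm).
Si > Cl: both are in period 3; the period trend gives Si the larger value.
Ca > Si: relative to Si, both the across-period and down-group shifts push Ca's atomic radius up.
Ba > Ca: Ba sits below Ca in group 2, so the down-group effect alone puts Ba larger.
For reference (pm): H 32, Si 116, Cl 99, Ca 171, Ba 196.
So from largest to smallest: Ba > Ca > Si > Cl > H.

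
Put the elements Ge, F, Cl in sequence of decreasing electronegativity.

Atoms toward the upper right of the periodic table pull bonding electrons most strongly.
These span different periods and groups, so the two trends combine.
Cl > Ge: relative to Ge, both the across-period and down-group shifts push Cl's electronegativity up.
F > Cl: they share group 17; the group trend gives F the larger value.
For reference (Pauling): F 3.98, Cl 3.16, Ge 2.01.
So from highest to lowest: F > Cl > Ge.

F > Cl > Ge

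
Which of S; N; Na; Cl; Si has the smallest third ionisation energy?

Si

IE_3 is the cost of taking one more electron from the +2 cation: S²⁺ still has 4 valence electrons; N²⁺ still has 3 valence electrons; Na²⁺ is already 1 electron into the core; Cl²⁺ still has 5 valence electrons; Si²⁺ still has 2 valence electrons.
Pulling an electron out of a noble-gas core costs far more than removing a remaining valence electron, so Na sits at the high end of IE_3.
Valence configurations: S²⁺ [Ne]3s²3p², N²⁺ [He]2s²2p¹, Cl²⁺ [Ne]3s²3p³, Si²⁺ [Ne]3s².
Approximate IE_3 values (kJ/mol): S 3357, N 4578, Na 6910, Cl 3822, Si 3232.
Putting it together, IE_3: Si < S < Cl < N < Na.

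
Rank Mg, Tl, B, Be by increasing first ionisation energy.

Tl < Mg < B < Be

Be is in period 2, group 2; B is in period 2, group 13; Mg is in period 3, group 2; Tl is in period 6, group 13.
First ionization energy rises across a period (greater Z_eff holds electrons more tightly) and falls down a group (valence electrons are farther from the nucleus).
These span different periods and groups, so the two trends combine.
Mg > Tl: the two effects oppose for this pair; the down-group effect wins (738 vs 589 kJ/mol).
B > Mg: both effects reinforce here, so B is clearly the higher of the two.
Be > B: this pair runs against the simple trend — see the exception note.
Note the exception: Be has a higher first ionization energy than B, contrary to the simple trend — removing B's lone 2p electron is easier than breaking Be's filled 2s².
Approximate values (kJ/mol): Be 900, B 801, Mg 738, Tl 589.
So from lowest to highest: Tl < Mg < B < Be.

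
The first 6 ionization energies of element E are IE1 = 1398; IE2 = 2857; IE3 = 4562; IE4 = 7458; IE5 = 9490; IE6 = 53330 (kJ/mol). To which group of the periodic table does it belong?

Look for the largest jump between consecutive ionization energies: IE6/IE5 ≈ 5.6, far larger than any earlier ratio.
That jump marks the point where a core electron is being removed. So the atom has 5 valence electrons.
A main-group element with 5 valence electrons is in group 15.

Group 15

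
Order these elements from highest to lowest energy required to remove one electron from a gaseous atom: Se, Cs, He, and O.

He > O > Se > Cs

He is in period 1, group 18; O is in period 2, group 16; Se is in period 4, group 16; Cs is in period 6, group 1.
First ionization energy rises across a period (greater Z_eff holds electrons more tightly) and falls down a group (valence electrons are farther from the nucleus).
Here both period and group differ, so the two effects have to be weighed against each other.
Se > Cs: both effects reinforce here, so Se is clearly the higher of the two.
O > Se: O sits above Se in group 16, so the down-group effect alone puts O higher.
He > O: both effects reinforce here, so He is clearly the higher of the two.
Tabulated first ionization energy (kJ/mol): He 2372, O 1314, Se 941, Cs 376.
So from highest to lowest: He > O > Se > Cs.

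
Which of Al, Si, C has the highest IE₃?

C

Consider each +2 ion: Al²⁺ still has 1 valence electron; Si²⁺ still has 2 valence electrons; C²⁺ still has 2 valence electrons.
All are still removing valence electrons, so compare the +2 ions as you would atoms: IE_3 generally rises across a period (higher Z_eff) and falls down a group (larger shell), subject to the usual subshell exceptions.
Valence configurations: Al²⁺ [Ne]3s¹, Si²⁺ [Ne]3s², C²⁺ [He]2s².
Tabulated IE_3 (kJ/mol): Al 2745, Si 3232, C 4620.
Putting it together, IE_3: Al < Si < C.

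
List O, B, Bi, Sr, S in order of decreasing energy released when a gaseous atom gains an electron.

S > O > Bi > B > Sr

B is in period 2, group 13; O is in period 2, group 16; S is in period 3, group 16; Sr is in period 5, group 2; Bi is in period 6, group 15.
Electron affinity generally becomes more exothermic across a period toward the halogens and less exothermic down a group.
Neither a single period nor a single group — weigh both effects.
B > Sr: both effects reinforce here, so B is clearly the higher of the two.
Bi > B: period and group pull opposite ways; the across-period shift dominates (91 vs 27 kJ/mol).
O > Bi: both effects reinforce here, so O is clearly the higher of the two.
S > O: this pair runs against the simple trend — see the exception note.
Note the exception: S has a higher electron affinity than O, contrary to the simple trend — the compact 2p subshell of O repels the added electron more than S's larger 3p does.
For reference (kJ/mol): B 27, O 141, S 200, Sr 5, Bi 91.
So from highest to lowest: S > O > Bi > B > Sr.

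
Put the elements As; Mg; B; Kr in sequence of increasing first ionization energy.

Mg < B < As < Kr

B is in period 2, group 13; Mg is in period 3, group 2; As is in period 4, group 15; Kr is in period 4, group 18.
IE₁ increases left→right with effective nuclear charge and decreases top→bottom as the valence shell moves farther out.
Here both period and group differ, so the two effects have to be weighed against each other.
B > Mg: relative to Mg, both the across-period and down-group shifts push B's first ionization energy up.
As > B: the two effects oppose for this pair; the across-period effect wins (947 vs 801 kJ/mol).
Kr > As: both are in period 4; the period trend gives Kr the larger value.
Approximate values (kJ/mol): B 801, Mg 738, As 947, Kr 1351.
So from lowest to highest: Mg < B < As < Kr.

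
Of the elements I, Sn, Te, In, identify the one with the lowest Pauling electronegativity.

Smaller atoms with higher effective nuclear charge are more electronegative.
All lie in period 5, so electronegativity increases left to right.
The lowest Pauling electronegativity among these belongs to In.

In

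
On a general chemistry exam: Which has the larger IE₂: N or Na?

Na

The second ionization energy removes an electron from the +1 ion. For each element: N⁺ still has 4 valence electrons; Na⁺ is the bare [Ne] core.
Pulling an electron out of a noble-gas core costs far more than removing a remaining valence electron, so Na sits at the high end of IE_2.
Approximate IE_2 values (kJ/mol): N 2856, Na 4562.
Hence IE_2: N < Na.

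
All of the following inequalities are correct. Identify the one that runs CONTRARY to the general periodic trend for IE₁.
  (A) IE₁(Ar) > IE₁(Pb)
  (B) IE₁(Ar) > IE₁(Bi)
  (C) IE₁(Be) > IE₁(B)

The general trend: IE₁ increases across a period and decreases down a group.
(A) Ar (period 3, group 18) vs Pb (period 6, group 14): the stated order agrees with the simple trend.
(B) Ar (period 3, group 18) vs Bi (period 6, group 15): the stated order agrees with the simple trend.
(C) Be (period 2, group 2) vs B (period 2, group 13): the stated order contradicts the simple trend.
The exception is (C): removing B's lone 2p electron is easier than breaking Be's filled 2s².

(C)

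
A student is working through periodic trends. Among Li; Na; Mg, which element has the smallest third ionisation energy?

Na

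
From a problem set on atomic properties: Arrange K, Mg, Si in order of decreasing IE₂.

IE_2 is the cost of taking one more electron from the +1 cation: K⁺ is the bare [Ar] core; Mg⁺ still has 1 valence electron; Si⁺ still has 3 valence electrons.
Core electrons are held far more tightly than valence electrons, so K tops the IE_2 order.
Valence configurations: Mg⁺ [Ne]3s¹, Si⁺ [Ne]3s²3p¹.
Approximate IE_2 values (kJ/mol): K 3052, Mg 1451, Si 1577.
So the second ionization energies run Mg < Si < K.

K, Si, Mg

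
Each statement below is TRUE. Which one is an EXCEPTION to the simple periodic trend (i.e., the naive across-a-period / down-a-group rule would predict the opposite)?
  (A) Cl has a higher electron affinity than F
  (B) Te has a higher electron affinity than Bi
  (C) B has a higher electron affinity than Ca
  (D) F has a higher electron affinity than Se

(A)

The general trend: electron affinity increases across a period and decreases down a group.
(A) Cl (period 3, group 17) vs F (period 2, group 17): the stated order contradicts the simple trend.
(B) Te (period 5, group 16) vs Bi (period 6, group 15): the stated order agrees with the simple trend.
(C) B (period 2, group 13) vs Ca (period 4, group 2): the stated order agrees with the simple trend.
(D) F (period 2, group 17) vs Se (period 4, group 16): the stated order agrees with the simple trend.
The exception is (A): F's small 2p subshell makes the incoming electron feel strong e⁻–e⁻ repulsion, so Cl actually releases more energy on gaining an electron.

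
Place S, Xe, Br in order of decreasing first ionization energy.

First ionization energy rises across a period (greater Z_eff holds electrons more tightly) and falls down a group (valence electrons are farther from the nucleus).
These sit on a diagonal, where the across-period and down-group effects partly cancel.
Br > S: period and group pull opposite ways; the across-period shift dominates (1140 vs 1000 kJ/mol).
Xe > Br: the two effects oppose for this pair; the across-period effect wins (1170 vs 1140 kJ/mol).
Approximate values (kJ/mol): S 1000, Br 1140, Xe 1170.
So from highest to lowest: Xe > Br > S.

Xe, Br, S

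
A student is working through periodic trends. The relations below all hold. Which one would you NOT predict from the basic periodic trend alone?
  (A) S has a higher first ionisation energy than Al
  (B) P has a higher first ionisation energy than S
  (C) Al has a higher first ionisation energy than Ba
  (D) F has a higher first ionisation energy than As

The general trend: first ionisation energy increases across a period and decreases down a group.
(A) S (period 3, group 16) vs Al (period 3, group 13): the stated order agrees with the simple trend.
(B) P (period 3, group 15) vs S (period 3, group 16): the stated order contradicts the simple trend.
(C) Al (period 3, group 13) vs Ba (period 6, group 2): the stated order agrees with the simple trend.
(D) F (period 2, group 17) vs As (period 4, group 15): the stated order agrees with the simple trend.
The exception is (B): S (3p⁴) ionizes more easily than half-filled P (3p³) because the paired 3p electron in S is pushed out by e⁻–e⁻ repulsion.

(B)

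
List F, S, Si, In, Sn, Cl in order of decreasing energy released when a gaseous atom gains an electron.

Cl > F > S > Si > Sn > In

F is in period 2, group 17; Si is in period 3, group 14; S is in period 3, group 16; Cl is in period 3, group 17; In is in period 5, group 13; Sn is in period 5, group 14.
Adding an electron releases more energy for atoms nearer the top right (short of the noble gases).
Here both period and group differ, so the two effects have to be weighed against each other.
Sn > In: Sn lies to the right of In in period 5, so the across-period effect alone puts Sn higher.
Si > Sn: they share group 14; the group trend gives Si the larger value.
S > Si: S lies to the right of Si in period 3, so the across-period effect alone puts S higher.
F > S: both effects reinforce here, so F is clearly the higher of the two.
Cl > F: this pair runs against the simple trend — see the exception note.
Note the exception: Cl has a higher electron affinity than F, contrary to the simple trend — F's small 2p subshell makes the incoming electron feel strong e⁻–e⁻ repulsion, so Cl actually releases more energy on gaining an electron.
For reference (kJ/mol): F 328, Si 134, S 200, Cl 349, In 29, Sn 107.
So from highest to lowest: Cl > F > S > Si > Sn > In.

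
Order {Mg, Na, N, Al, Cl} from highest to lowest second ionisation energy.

Na > N > Cl > Al > Mg

IE_2 is the cost of taking one more electron from the +1 cation: Mg⁺ still has 1 valence electron; Na⁺ is the bare [Ne] core; N⁺ still has 4 valence electrons; Al⁺ still has 2 valence electrons; Cl⁺ still has 6 valence electrons.
Core electrons are held far more tightly than valence electrons, so Na tops the IE_2 order.
Valence configurations: Mg⁺ [Ne]3s¹, N⁺ [He]2s²2p², Al⁺ [Ne]3s², Cl⁺ [Ne]3s²3p⁴.
Tabulated IE_2 (kJ/mol): Mg 1451, Na 4562, N 2856, Al 1817, Cl 2298.
So the second ionization energies run Mg < Al < Cl < N < Na.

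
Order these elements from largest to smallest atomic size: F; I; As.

F is in period 2, group 17; As is in period 4, group 15; I is in period 5, group 17.
Across a period the added protons contract the valence shell; down a group each new principal shell makes the atom larger.
Here both period and group differ, so the two effects have to be weighed against each other.
As > F: both effects reinforce here, so As is clearly the larger of the two.
I > As: period and group pull opposite ways; the down-group shift dominates (133 vs 121 pm).
Tabulated atomic radius (pm): F 64, As 121, I 133.
So from largest to smallest: I > As > F.

I, As, F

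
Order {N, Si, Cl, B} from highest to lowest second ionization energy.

N > B > Cl > Si

The second ionization energy removes an electron from the +1 ion. For each element: N⁺ still has 4 valence electrons; Si⁺ still has 3 valence electrons; Cl⁺ still has 6 valence electrons; B⁺ still has 2 valence electrons.
All are still removing valence electrons, so compare the +1 ions as you would atoms: IE_2 generally rises across a period (higher Z_eff) and falls down a group (larger shell), subject to the usual subshell exceptions.
Valence configurations: N⁺ [He]2s²2p², Si⁺ [Ne]3s²3p¹, Cl⁺ [Ne]3s²3p⁴, B⁺ [He]2s².
Tabulated IE_2 (kJ/mol): N 2856, Si 1577, Cl 2298, B 2427.
So the second ionization energies run Si < Cl < B < N.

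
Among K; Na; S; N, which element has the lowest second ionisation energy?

S

After 1 electron has been removed, what remains? K⁺ is the bare [Ar] core; Na⁺ is the bare [Ne] core; S⁺ still has 5 valence electrons; N⁺ still has 4 valence electrons.
Pulling an electron out of a noble-gas core costs far more than removing a remaining valence electron, so K and Na sit at the high end of IE_2.
Valence configurations: S⁺ [Ne]3s²3p³, N⁺ [He]2s²2p².
The numbers (kJ/mol): K 3052, Na 4562, S 2252, N 2856.
Overall IE_2 order: S < N < K < Na.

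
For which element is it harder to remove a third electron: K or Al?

The third ionization energy removes an electron from the +2 ion. For each element: K²⁺ is already 1 electron into the core; Al²⁺ still has 1 valence electron.
Pulling an electron out of a noble-gas core costs far more than removing a remaining valence electron, so K sits at the high end of IE_3.
Tabulated IE_3 (kJ/mol): K 4420, Al 2745.
Putting it together, IE_3: Al < K.

K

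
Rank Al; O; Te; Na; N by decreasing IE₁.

N is in period 2, group 15; O is in period 2, group 16; Na is in period 3, group 1; Al is in period 3, group 13; Te is in period 5, group 16.
IE₁ increases left→right with effective nuclear charge and decreases top→bottom as the valence shell moves farther out.
Neither a single period nor a single group — weigh both effects.
Al > Na: Al lies to the right of Na in period 3, so the across-period effect alone puts Al higher.
Te > Al: period and group pull opposite ways; the across-period shift dominates (869 vs 578 kJ/mol).
O > Te: they share group 16; the group trend gives O the larger value.
N > O: this pair runs against the simple trend — see the exception note.
Note the exception: N has a higher first ionization energy than O, contrary to the simple trend — pairing an electron in O's 2p⁴ costs repulsion energy, so O ionizes more easily than half-filled N (2p³).
Approximate values (kJ/mol): N 1402, O 1314, Na 496, Al 578, Te 869.
So from highest to lowest: N > O > Te > Al > Na.

N, O, Te, Al, Na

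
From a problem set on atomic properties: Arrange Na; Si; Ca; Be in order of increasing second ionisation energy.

Ca < Si < Be < Na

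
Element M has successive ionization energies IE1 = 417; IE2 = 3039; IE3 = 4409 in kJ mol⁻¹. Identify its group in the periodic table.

Look for the largest jump between consecutive ionization energies: IE2/IE1 ≈ 7.3, far larger than any earlier ratio.
That jump marks the point where a core electron is being removed. So the atom has 1 valence electron.
A main-group element with 1 valence electron is in group 1.

Group 1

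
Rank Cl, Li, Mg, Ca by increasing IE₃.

IE_3 is the cost of taking one more electron from the +2 cation: Cl²⁺ still has 5 valence electrons; Li²⁺ is already 1 electron into the core; Mg²⁺ is the bare [Ne] core; Ca²⁺ is the bare [Ar] core.
Core electrons are held far more tightly than valence electrons, so Ca, Mg and Li top the IE_3 order.
Tabulated IE_3 (kJ/mol): Cl 3822, Li 11815, Mg 7733, Ca 4912.
Putting it together, IE_3: Cl < Ca < Mg < Li.

Cl, Ca, Mg, Li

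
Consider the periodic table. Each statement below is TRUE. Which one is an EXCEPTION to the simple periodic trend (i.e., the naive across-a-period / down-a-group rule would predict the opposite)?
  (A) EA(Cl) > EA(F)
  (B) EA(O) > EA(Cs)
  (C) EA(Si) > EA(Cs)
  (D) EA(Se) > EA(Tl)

The general trend: electron affinity increases across a period and decreases down a group.
(A) Cl (period 3, group 17) vs F (period 2, group 17): the stated order contradicts the simple trend.
(B) O (period 2, group 16) vs Cs (period 6, group 1): the stated order agrees with the simple trend.
(C) Si (period 3, group 14) vs Cs (period 6, group 1): the stated order agrees with the simple trend.
(D) Se (period 4, group 16) vs Tl (period 6, group 13): the stated order agrees with the simple trend.
The exception is (A): F's small 2p subshell makes the incoming electron feel strong e⁻–e⁻ repulsion, so Cl actually releases more energy on gaining an electron.

(A)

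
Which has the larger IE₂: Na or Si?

Na

After 1 electron has been removed, what remains? Na⁺ is the bare [Ne] core; Si⁺ still has 3 valence electrons.
Breaking into a closed-shell core is much more expensive than removing a leftover valence electron — Na has the largest IE_2 here.
Approximate IE_2 values (kJ/mol): Na 4562, Si 1577.
So the second ionization energies run Si < Na.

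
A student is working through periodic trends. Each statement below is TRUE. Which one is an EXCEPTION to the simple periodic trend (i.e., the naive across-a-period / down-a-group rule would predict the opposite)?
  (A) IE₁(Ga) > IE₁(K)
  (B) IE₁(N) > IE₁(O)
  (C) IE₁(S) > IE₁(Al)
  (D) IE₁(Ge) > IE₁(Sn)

The general trend: first ionisation energy increases across a period and decreases down a group.
(A) Ga (period 4, group 13) vs K (period 4, group 1): the stated order agrees with the simple trend.
(B) N (period 2, group 15) vs O (period 2, group 16): the stated order contradicts the simple trend.
(C) S (period 3, group 16) vs Al (period 3, group 13): the stated order agrees with the simple trend.
(D) Ge (period 4, group 14) vs Sn (period 5, group 14): the stated order agrees with the simple trend.
The exception is (B): pairing an electron in O's 2p⁴ costs repulsion energy, so O ionizes more easily than half-filled N (2p³).

(B)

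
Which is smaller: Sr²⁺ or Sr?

Forming Sr²⁺ removes 2 electrons from Sr. Fewer electrons for the same nuclear charge means less shielding and a higher Z_eff on the remaining electrons, and for main-group metals the entire outer shell is lost.
A cation is smaller than its parent atom: Sr²⁺ < Sr.

Sr²⁺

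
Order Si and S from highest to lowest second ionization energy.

After 1 electron has been removed, what remains? Si⁺ still has 3 valence electrons; S⁺ still has 5 valence electrons.
All are still removing valence electrons, so compare the +1 ions as you would atoms: IE_2 generally rises across a period (higher Z_eff) and falls down a group (larger shell), subject to the usual subshell exceptions.
Valence configurations: Si⁺ [Ne]3s²3p¹, S⁺ [Ne]3s²3p³.
Approximate IE_2 values (kJ/mol): Si 1577, S 2252.
Putting it together, IE_2: Si < S.

S, Si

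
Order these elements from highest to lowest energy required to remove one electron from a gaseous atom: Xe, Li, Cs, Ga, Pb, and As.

Xe > As > Pb > Ga > Li > Cs

Across a period the outer electron is held more tightly (higher IE₁); down a group it sits in a higher shell, more shielded, and comes off more easily.
These span different periods and groups, so the two trends combine.
Li > Cs: they share group 1; the group trend gives Li the larger value.
Ga > Li: period and group pull opposite ways; the across-period shift dominates (579 vs 520 kJ/mol).
Pb > Ga: the two effects oppose for this pair; the across-period effect wins (716 vs 579 kJ/mol).
As > Pb: relative to Pb, both the across-period and down-group shifts push As's first ionization energy up.
Xe > As: period and group pull opposite ways; the across-period shift dominates (1170 vs 947 kJ/mol).
Approximate values (kJ/mol): Li 520, Ga 579, As 947, Xe 1170, Cs 376, Pb 716.
So from highest to lowest: Xe > As > Pb > Ga > Li > Cs.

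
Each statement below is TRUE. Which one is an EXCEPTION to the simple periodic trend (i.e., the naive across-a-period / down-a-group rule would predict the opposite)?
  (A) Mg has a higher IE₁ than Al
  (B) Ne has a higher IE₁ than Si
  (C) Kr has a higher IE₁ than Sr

(A)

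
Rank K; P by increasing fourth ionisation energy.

P < K

Consider each +3 ion: K³⁺ is already 2 electrons into the core; P³⁺ still has 2 valence electrons.
Pulling an electron out of a noble-gas core costs far more than removing a remaining valence electron, so K sits at the high end of IE_4.
The numbers (kJ/mol): K 5877, P 4964.
Overall IE_4 order: P < K.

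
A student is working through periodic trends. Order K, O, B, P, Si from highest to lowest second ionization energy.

IE_2 is the cost of taking one more electron from the +1 cation: K⁺ is the bare [Ar] core; O⁺ still has 5 valence electrons; B⁺ still has 2 valence electrons; P⁺ still has 4 valence electrons; Si⁺ still has 3 valence electrons.
Usually core removal costs more than valence removal, but here the competition is close: a tightly held n=2 valence electron can cost more to remove than an n=3 core electron, so the actual values have to decide it.
Valence configurations: O⁺ [He]2s²2p³, B⁺ [He]2s², P⁺ [Ne]3s²3p², Si⁺ [Ne]3s²3p¹.
Approximate IE_2 values (kJ/mol): K 3052, O 3388, B 2427, P 1907, Si 1577.
Putting it together, IE_2: Si < P < B < K < O.

O > K > B > P > Si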